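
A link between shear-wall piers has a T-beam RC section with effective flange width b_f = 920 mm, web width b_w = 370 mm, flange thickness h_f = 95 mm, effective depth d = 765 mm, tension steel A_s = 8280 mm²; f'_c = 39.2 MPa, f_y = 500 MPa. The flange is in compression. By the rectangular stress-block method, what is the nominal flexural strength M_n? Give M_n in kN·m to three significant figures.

M_n ≈ 2850 kN·m

Tension: T = A_s f_y = 8280 × 500 = 4140000 N.
Try a within the flange: a = T/(0.85 f'_c b_f) = 4140000/(0.85 × 39.2 × 920) = 135.05 mm.
a = 135.05 > h_f = 95 mm: the block extends into the web. Split into flange-overhang and web parts.
C_f = 0.85 f'_c (b_f − b_w) h_f = 0.85 × 39.2 × (920 − 370) × 95 = 1740970 N.
Remaining web compression depth: a_w = (T − C_f)/(0.85 f'_c b_w) = (4140000 − 1740970)/(0.85 × 39.2 × 370) = 194.59 mm.
M_n = C_f(d − h_f/2) + (T − C_f)(d − a_w/2) = 1740970 × (765 − 47.5) + 2399030 × (765 − 97.295) = 1249.15 + 1601.84 = 2850.99 × 10⁶ N·mm.
M_n = 2850.99 kN·m.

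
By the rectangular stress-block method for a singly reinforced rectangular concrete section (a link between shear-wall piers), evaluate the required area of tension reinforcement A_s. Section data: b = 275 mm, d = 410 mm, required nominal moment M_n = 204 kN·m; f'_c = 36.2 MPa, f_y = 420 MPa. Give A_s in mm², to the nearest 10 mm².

With M_n = 0.85 f'_c a b (d − a/2), solve the quadratic for a:
a = d − √(d² − 2M_n/(0.85 f'_c b)) = 410 − √(410² − 2 × 204×10⁶/(0.85 × 36.2 × 275)) = 63.76 mm.
A_s = 0.85 f'_c a b / f_y = 0.85 × 36.2 × 63.76 × 275 / 420 = 1284.6 mm².

A_s ≈ 1280 mm²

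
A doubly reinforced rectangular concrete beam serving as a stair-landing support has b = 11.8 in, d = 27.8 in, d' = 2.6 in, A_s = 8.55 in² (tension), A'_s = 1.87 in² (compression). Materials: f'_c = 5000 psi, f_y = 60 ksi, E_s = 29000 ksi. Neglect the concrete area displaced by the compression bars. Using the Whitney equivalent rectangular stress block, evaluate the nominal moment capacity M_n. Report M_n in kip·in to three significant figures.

M_n ≈ 12400 kip·in

Assume both steels yield.
a = (A_s − A'_s) f_y/(0.85 f'_c b) = (8.55 − 1.87) × 60/(0.85 × 5 × 11.8) = 7.992 in.
c = a/β₁ = 7.992/0.8 = 9.990 in; ε'_s = 0.003(c − d')/c = 0.0022 ≥ ε_y = 0.0021, so the compression steel yields.
M_n = (A_s − A'_s) f_y (d − a/2) + A'_s f_y (d − d') = 400.8 × (27.8 − 3.996) + 112.2 × (27.8 − 2.6) = 9540.6 + 2827.4 = 12368.0 kip·in.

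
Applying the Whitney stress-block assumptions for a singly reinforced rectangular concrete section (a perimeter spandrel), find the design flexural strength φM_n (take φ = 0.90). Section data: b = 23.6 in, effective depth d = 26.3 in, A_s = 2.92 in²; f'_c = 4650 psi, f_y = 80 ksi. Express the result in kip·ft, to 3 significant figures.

T = A_s f_y = 2.92 × 80 = 233.6 kips.
a = T/(0.85 f'_c b) = 233.6/(0.85 × 4.65 × 23.6) = 2.504 in.
M_n = T(d − a/2) = 233.6 × (26.3 − 1.252) = 5851.2 kip·in = 5851.2/12 = 487.60 kip·ft.
φM_n = 0.90 × 487.60 = 438.84 kip·ft.

φM_n ≈ 439 kip·ft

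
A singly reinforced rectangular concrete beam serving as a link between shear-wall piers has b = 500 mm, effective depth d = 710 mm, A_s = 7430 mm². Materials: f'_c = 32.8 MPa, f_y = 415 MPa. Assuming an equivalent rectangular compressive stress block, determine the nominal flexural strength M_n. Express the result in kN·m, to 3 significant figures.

T = A_s f_y = 7430 × 415 = 3083450 N = 3083.45 kN.
From C = T: a = T/(0.85 f'_c b) = 3083450/(0.85 × 32.8 × 500) = 221.19 mm.
M_n = T(d − a/2) = 3083.45 kN × (710 − 110.595) mm = 1848.24 kN·m.

M_n ≈ 1850 kN·m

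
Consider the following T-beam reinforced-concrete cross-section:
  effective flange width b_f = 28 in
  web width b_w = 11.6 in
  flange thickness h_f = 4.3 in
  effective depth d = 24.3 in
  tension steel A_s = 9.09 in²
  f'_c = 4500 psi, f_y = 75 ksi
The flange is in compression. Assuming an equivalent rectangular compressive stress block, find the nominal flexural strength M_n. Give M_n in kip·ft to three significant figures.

M_n ≈ 1170 kip·ft

Tension: T = A_s f_y = 9.09 × 75 = 681.75 kips.
Try a within the flange: a = T/(0.85 f'_c b_f) = 681.75/(0.85 × 4.5 × 28) = 6.366 in.
a = 6.366 > h_f = 4.3 in: the block extends into the web. Split into flange-overhang and web parts.
C_f = 0.85 f'_c (b_f − b_w) h_f = 0.85 × 4.5 × (28 − 11.6) × 4.3 = 269.7 kips.
Remaining web compression depth: a_w = (T − C_f)/(0.85 f'_c b_w) = (681.75 − 269.7)/(0.85 × 4.5 × 11.6) = 9.287 in.
M_n = C_f(d − h_f/2) + (T − C_f)(d − a_w/2) = 269.7 × (24.3 − 2.15) + 412.05 × (24.3 − 4.6435) = 5973.9 + 8099.5 = 14073.4 kip·in.
M_n = 14073.4/12 = 1172.78 kip·ft.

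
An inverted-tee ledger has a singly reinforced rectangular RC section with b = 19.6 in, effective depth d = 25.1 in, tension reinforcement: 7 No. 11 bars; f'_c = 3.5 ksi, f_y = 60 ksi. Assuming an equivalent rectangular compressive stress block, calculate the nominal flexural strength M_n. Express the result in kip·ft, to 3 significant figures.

A_s = 7 × 1.56 = 10.92 in².
T = A_s f_y = 10.92 × 60 = 655.2 kips.
a = T/(0.85 f'_c b) = 655.2/(0.85 × 3.5 × 19.6) = 11.236 in.
M_n = T(d − a/2) = 655.2 × (25.1 − 5.618) = 12764.6 kip·in = 12764.6/12 = 1063.72 kip·ft.

M_n ≈ 1060 kip·ft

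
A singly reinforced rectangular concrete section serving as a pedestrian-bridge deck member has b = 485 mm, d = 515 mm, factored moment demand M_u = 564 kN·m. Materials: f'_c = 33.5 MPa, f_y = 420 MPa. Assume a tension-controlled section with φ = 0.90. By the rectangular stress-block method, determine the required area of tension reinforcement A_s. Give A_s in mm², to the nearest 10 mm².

M_n = M_u/φ = 564/0.90 = 626.667 kN·m.
With M_n = 0.85 f'_c a b (d − a/2), solve the quadratic for a:
a = d − √(d² − 2M_n/(0.85 f'_c b)) = 515 − √(515² − 2 × 626.667×10⁶/(0.85 × 33.5 × 485)) = 97.30 mm.
A_s = 0.85 f'_c a b / f_y = 0.85 × 33.5 × 97.30 × 485 / 420 = 3199.4 mm².

A_s ≈ 3200 mm²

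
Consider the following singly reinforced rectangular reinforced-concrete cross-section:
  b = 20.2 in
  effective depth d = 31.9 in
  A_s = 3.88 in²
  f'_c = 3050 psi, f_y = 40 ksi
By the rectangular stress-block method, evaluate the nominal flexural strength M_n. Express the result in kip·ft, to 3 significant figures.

T = A_s f_y = 3.88 × 40 = 155.2 kips.
a = T/(0.85 f'_c b) = 155.2/(0.85 × 3.05 × 20.2) = 2.964 in.
M_n = T(d − a/2) = 155.2 × (31.9 − 1.482) = 4720.9 kip·in = 4720.9/12 = 393.41 kip·ft.

M_n ≈ 393 kip·ft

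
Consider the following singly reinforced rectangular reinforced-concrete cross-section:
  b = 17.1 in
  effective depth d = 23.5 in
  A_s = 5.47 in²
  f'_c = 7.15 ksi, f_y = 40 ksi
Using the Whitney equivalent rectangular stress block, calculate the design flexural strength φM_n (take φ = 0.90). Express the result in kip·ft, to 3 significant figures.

φM_n ≈ 368 kip·ft

T = A_s f_y = 5.47 × 40 = 218.8 kips.
a = T/(0.85 f'_c b) = 218.8/(0.85 × 7.15 × 17.1) = 2.105 in.
M_n = T(d − a/2) = 218.8 × (23.5 − 1.0525) = 4911.5 kip·in = 4911.5/12 = 409.29 kip·ft.
φM_n = 0.90 × 409.29 = 368.36 kip·ft.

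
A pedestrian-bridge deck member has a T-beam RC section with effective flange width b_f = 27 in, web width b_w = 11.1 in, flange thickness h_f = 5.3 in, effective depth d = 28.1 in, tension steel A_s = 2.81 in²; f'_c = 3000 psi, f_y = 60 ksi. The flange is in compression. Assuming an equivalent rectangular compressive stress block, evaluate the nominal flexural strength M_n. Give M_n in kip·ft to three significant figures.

Tension: T = A_s f_y = 2.81 × 60 = 168.6 kips.
Try a within the flange: a = T/(0.85 f'_c b_f) = 168.6/(0.85 × 3 × 27) = 2.449 in.
Since a = 2.449 ≤ h_f = 5.3 in, the stress block lies entirely in the flange; analyse as a rectangular beam of width b_f.
M_n = T(d − a/2) = 168.6 × (28.1 − 1.2245) = 4531.2 kip·in.
M_n = 4531.2/12 = 377.60 kip·ft.

M_n ≈ 378 kip·ft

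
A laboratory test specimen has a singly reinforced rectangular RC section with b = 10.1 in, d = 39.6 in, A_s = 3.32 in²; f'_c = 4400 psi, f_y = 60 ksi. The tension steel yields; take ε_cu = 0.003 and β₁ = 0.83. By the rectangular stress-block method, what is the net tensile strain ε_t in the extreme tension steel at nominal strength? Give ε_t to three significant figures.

ε_t ≈ 0.0157

a = A_s f_y/(0.85 f'_c b) = 5.273 in.
β₁ = 0.83, so c = a/β₁ = 5.273/0.83 = 6.353 in.
From the linear strain diagram with ε_cu = 0.003: ε_t = 0.003 (d − c)/c = 0.003 × (39.6 − 6.353)/6.353 = 0.0157.
Since ε_t ≥ 0.005, the section is tension-controlled.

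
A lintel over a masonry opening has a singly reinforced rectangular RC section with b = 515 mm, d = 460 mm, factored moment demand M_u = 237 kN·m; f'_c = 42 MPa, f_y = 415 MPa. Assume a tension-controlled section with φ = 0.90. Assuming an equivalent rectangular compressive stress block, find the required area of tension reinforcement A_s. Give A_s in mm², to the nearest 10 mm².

M_n = M_u/φ = 237/0.90 = 263.333 kN·m.
With M_n = 0.85 f'_c a b (d − a/2), solve the quadratic for a:
a = d − √(d² − 2M_n/(0.85 f'_c b)) = 460 − √(460² − 2 × 263.333×10⁶/(0.85 × 42 × 515)) = 32.27 mm.
A_s = 0.85 f'_c a b / f_y = 0.85 × 42 × 32.27 × 515 / 415 = 1429.6 mm².

A_s ≈ 1430 mm²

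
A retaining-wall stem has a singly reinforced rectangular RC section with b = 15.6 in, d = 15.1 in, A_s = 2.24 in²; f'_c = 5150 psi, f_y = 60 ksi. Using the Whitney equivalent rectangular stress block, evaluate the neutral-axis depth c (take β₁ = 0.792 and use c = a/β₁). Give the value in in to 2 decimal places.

c ≈ 2.48 in

T = A_s f_y = 2.24 × 60 = 134.4 kips.
a = T/(0.85 f'_c b) = 134.4/(0.85 × 5.15 × 15.6) = 1.9681 in.
With β₁ = 0.792, c = a/β₁ = 1.9681/0.792 = 2.48 in.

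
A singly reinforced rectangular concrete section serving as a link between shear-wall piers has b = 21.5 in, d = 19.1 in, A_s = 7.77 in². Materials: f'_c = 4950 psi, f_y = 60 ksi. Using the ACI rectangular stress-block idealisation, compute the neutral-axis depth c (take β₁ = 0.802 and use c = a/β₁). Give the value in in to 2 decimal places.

c ≈ 6.43 in

T = A_s f_y = 7.77 × 60 = 466.2 kips.
a = T/(0.85 f'_c b) = 466.2/(0.85 × 4.95 × 21.5) = 5.1536 in.
With β₁ = 0.802, c = a/β₁ = 5.1536/0.802 = 6.43 in.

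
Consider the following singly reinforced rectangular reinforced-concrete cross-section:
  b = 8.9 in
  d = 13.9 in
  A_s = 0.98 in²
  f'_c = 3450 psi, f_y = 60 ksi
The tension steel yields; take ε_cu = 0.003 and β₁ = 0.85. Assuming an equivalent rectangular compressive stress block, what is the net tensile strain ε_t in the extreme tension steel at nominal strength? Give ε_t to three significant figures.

a = A_s f_y/(0.85 f'_c b) = 2.253 in.
β₁ = 0.85, so c = a/β₁ = 2.253/0.85 = 2.651 in.
From the linear strain diagram with ε_cu = 0.003: ε_t = 0.003 (d − c)/c = 0.003 × (13.9 − 2.651)/2.651 = 0.0127.
Since ε_t ≥ 0.005, the section is tension-controlled.

ε_t ≈ 0.0127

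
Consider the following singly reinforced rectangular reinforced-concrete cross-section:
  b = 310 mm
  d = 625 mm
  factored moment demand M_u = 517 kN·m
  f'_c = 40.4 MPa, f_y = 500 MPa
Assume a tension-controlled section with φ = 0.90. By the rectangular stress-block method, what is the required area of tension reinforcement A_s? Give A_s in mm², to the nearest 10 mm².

A_s ≈ 1990 mm²

M_n = M_u/φ = 517/0.90 = 574.444 kN·m.
With M_n = 0.85 f'_c a b (d − a/2), solve the quadratic for a:
a = d − √(d² − 2M_n/(0.85 f'_c b)) = 625 − √(625² − 2 × 574.444×10⁶/(0.85 × 40.4 × 310)) = 93.30 mm.
A_s = 0.85 f'_c a b / f_y = 0.85 × 40.4 × 93.30 × 310 / 500 = 1986.4 mm².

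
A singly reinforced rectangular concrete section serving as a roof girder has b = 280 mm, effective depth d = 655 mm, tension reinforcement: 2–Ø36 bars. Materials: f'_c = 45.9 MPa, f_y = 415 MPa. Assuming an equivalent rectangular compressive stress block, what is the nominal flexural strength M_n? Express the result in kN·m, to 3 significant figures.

M_n ≈ 521 kN·m

A_s = 2 × 1018 = 2036 mm².
T = A_s f_y = 2036 × 415 = 844940 N = 844.94 kN.
From C = T: a = T/(0.85 f'_c b) = 844940/(0.85 × 45.9 × 280) = 77.35 mm.
M_n = T(d − a/2) = 844.94 kN × (655 − 38.675) mm = 520.76 kN·m.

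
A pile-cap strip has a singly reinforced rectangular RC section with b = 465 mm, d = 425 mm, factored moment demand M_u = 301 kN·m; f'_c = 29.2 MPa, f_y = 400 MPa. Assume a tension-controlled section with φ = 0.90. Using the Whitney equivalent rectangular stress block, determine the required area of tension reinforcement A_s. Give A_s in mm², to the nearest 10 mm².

M_n = M_u/φ = 301/0.90 = 334.444 kN·m.
With M_n = 0.85 f'_c a b (d − a/2), solve the quadratic for a:
a = d − √(d² − 2M_n/(0.85 f'_c b)) = 425 − √(425² − 2 × 334.444×10⁶/(0.85 × 29.2 × 465)) = 74.76 mm.
A_s = 0.85 f'_c a b / f_y = 0.85 × 29.2 × 74.76 × 465 / 400 = 2157.1 mm².

A_s ≈ 2160 mm²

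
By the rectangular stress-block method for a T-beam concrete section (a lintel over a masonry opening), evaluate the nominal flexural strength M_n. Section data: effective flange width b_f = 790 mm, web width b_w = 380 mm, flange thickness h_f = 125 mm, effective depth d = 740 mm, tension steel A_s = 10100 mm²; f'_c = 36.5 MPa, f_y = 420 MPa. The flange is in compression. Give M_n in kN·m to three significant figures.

Tension: T = A_s f_y = 10100 × 420 = 4242000 N.
Try a within the flange: a = T/(0.85 f'_c b_f) = 4242000/(0.85 × 36.5 × 790) = 173.07 mm.
a = 173.07 > h_f = 125 mm: the block extends into the web. Split into flange-overhang and web parts.
C_f = 0.85 f'_c (b_f − b_w) h_f = 0.85 × 36.5 × (790 − 380) × 125 = 1590031 N.
Remaining web compression depth: a_w = (T − C_f)/(0.85 f'_c b_w) = (4242000 − 1590031)/(0.85 × 36.5 × 380) = 224.94 mm.
M_n = C_f(d − h_f/2) + (T − C_f)(d − a_w/2) = 1590031 × (740 − 62.5) + 2651969 × (740 − 112.47) = 1077.25 + 1664.19 = 2741.44 × 10⁶ N·mm.
M_n = 2741.44 kN·m.

M_n ≈ 2740 kN·m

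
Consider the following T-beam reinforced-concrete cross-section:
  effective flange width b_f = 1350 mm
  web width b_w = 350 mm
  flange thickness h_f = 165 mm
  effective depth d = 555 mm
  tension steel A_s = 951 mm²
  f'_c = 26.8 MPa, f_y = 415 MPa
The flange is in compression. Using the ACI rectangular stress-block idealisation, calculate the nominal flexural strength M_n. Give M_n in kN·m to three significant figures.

M_n ≈ 217 kN·m

Tension: T = A_s f_y = 951 × 415 = 394665 N.
Try a within the flange: a = T/(0.85 f'_c b_f) = 394665/(0.85 × 26.8 × 1350) = 12.83 mm.
Since a = 12.83 ≤ h_f = 165 mm, the stress block lies entirely in the flange; analyse as a rectangular beam of width b_f.
M_n = T(d − a/2) = 394665 × (555 − 6.415) = 216.51 × 10⁶ N·mm.
M_n = 216.51 kN·m.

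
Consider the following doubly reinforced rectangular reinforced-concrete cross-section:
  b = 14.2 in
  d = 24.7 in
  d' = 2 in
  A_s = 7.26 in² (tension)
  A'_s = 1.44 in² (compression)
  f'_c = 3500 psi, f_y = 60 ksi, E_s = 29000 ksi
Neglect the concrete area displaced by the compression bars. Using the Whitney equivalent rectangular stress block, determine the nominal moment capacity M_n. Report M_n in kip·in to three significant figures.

Assume both steels yield.
a = (A_s − A'_s) f_y/(0.85 f'_c b) = (7.26 − 1.44) × 60/(0.85 × 3.5 × 14.2) = 8.266 in.
c = a/β₁ = 8.266/0.85 = 9.725 in; ε'_s = 0.003(c − d')/c = 0.0024 ≥ ε_y = 0.0021, so the compression steel yields.
M_n = (A_s − A'_s) f_y (d − a/2) + A'_s f_y (d − d') = 349.2 × (24.7 − 4.133) + 86.4 × (24.7 − 2) = 7182.0 + 1961.3 = 9143.3 kip·in.

M_n ≈ 9140 kip·in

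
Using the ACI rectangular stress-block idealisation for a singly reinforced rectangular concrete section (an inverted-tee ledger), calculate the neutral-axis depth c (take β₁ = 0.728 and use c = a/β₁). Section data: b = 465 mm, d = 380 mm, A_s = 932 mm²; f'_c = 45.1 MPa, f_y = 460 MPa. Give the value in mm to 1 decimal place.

T = A_s f_y = 932 × 460 = 428720 N = 428.72 kN.
Setting C = 0.85 f'_c a b equal to T: a = 428720/(0.85 × 45.1 × 465) = 24.051 mm.
With β₁ = 0.728, c = a/β₁ = 24.051/0.728 = 33.0 mm.

c ≈ 33.0 mm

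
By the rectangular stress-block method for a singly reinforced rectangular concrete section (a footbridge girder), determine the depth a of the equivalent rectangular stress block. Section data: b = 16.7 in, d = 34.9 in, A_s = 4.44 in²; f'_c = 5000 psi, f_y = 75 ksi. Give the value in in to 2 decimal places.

T = A_s f_y = 4.44 × 75 = 333 kips.
a = T/(0.85 f'_c b) = 333/(0.85 × 5 × 16.7) = 4.69 in.

a ≈ 4.69 in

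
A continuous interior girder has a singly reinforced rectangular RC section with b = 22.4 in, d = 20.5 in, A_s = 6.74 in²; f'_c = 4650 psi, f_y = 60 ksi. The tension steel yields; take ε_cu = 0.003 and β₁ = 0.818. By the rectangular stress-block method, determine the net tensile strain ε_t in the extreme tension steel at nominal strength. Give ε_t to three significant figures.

ε_t ≈ 0.00801

a = A_s f_y/(0.85 f'_c b) = 4.568 in.
β₁ = 0.818, so c = a/β₁ = 4.568/0.818 = 5.584 in.
From the linear strain diagram with ε_cu = 0.003: ε_t = 0.003 (d − c)/c = 0.003 × (20.5 − 5.584)/5.584 = 0.00801.
Since ε_t ≥ 0.005, the section is tension-controlled.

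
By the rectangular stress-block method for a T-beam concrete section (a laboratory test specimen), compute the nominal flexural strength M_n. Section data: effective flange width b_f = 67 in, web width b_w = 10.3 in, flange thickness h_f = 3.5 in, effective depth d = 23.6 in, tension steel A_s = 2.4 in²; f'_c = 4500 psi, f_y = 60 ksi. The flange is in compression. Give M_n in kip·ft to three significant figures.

Tension: T = A_s f_y = 2.4 × 60 = 144 kips.
Try a within the flange: a = T/(0.85 f'_c b_f) = 144/(0.85 × 4.5 × 67) = 0.562 in.
Since a = 0.562 ≤ h_f = 3.5 in, the stress block lies entirely in the flange; analyse as a rectangular beam of width b_f.
M_n = T(d − a/2) = 144 × (23.6 − 0.281) = 3357.9 kip·in.
M_n = 3357.9/12 = 279.83 kip·ft.

M_n ≈ 280 kip·ft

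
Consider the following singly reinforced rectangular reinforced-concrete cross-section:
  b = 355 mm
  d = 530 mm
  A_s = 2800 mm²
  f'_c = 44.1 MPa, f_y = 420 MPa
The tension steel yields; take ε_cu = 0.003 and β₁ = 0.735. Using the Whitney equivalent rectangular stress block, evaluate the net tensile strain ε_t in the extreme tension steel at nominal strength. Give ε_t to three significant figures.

ε_t ≈ 0.0102

a = A_s f_y/(0.85 f'_c b) = 88.37 mm.
β₁ = 0.735, so c = a/β₁ = 88.37/0.735 = 120.23 mm.
From the linear strain diagram with ε_cu = 0.003: ε_t = 0.003 (d − c)/c = 0.003 × (530 − 120.23)/120.23 = 0.0102.
Since ε_t ≥ 0.005, the section is tension-controlled.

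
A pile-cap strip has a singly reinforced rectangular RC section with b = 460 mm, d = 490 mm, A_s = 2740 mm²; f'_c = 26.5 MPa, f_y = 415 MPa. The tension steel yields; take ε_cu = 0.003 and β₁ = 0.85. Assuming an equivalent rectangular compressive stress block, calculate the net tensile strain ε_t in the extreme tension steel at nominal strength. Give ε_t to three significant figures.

ε_t ≈ 0.00839

a = A_s f_y/(0.85 f'_c b) = 109.74 mm.
β₁ = 0.85, so c = a/β₁ = 109.74/0.85 = 129.11 mm.
From the linear strain diagram with ε_cu = 0.003: ε_t = 0.003 (d − c)/c = 0.003 × (490 − 129.11)/129.11 = 0.00839.
Since ε_t ≥ 0.005, the section is tension-controlled.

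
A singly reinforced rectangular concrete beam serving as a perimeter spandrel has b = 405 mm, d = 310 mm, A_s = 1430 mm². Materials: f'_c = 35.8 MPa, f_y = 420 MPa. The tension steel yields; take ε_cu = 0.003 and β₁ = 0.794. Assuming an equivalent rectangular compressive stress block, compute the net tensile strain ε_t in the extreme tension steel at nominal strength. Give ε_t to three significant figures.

a = A_s f_y/(0.85 f'_c b) = 48.73 mm.
β₁ = 0.794, so c = a/β₁ = 48.73/0.794 = 61.37 mm.
From the linear strain diagram with ε_cu = 0.003: ε_t = 0.003 (d − c)/c = 0.003 × (310 − 61.37)/61.37 = 0.0122.
Since ε_t ≥ 0.005, the section is tension-controlled.

ε_t ≈ 0.0122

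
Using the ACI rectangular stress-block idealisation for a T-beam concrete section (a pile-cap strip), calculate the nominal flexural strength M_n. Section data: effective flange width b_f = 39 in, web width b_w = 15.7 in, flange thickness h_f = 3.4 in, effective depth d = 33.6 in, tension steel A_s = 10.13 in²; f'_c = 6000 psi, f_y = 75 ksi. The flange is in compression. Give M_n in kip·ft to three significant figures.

Tension: T = A_s f_y = 10.13 × 75 = 759.75 kips.
Try a within the flange: a = T/(0.85 f'_c b_f) = 759.75/(0.85 × 6 × 39) = 3.820 in.
a = 3.820 > h_f = 3.4 in: the block extends into the web. Split into flange-overhang and web parts.
C_f = 0.85 f'_c (b_f − b_w) h_f = 0.85 × 6 × (39 − 15.7) × 3.4 = 404.0 kips.
Remaining web compression depth: a_w = (T − C_f)/(0.85 f'_c b_w) = (759.75 − 404.0)/(0.85 × 6 × 15.7) = 4.443 in.
M_n = C_f(d − h_f/2) + (T − C_f)(d − a_w/2) = 404.0 × (33.6 − 1.7) + 355.75 × (33.6 − 2.2215) = 12887.6 + 11162.9 = 24050.5 kip·in.
M_n = 24050.5/12 = 2004.21 kip·ft.

M_n ≈ 2000 kip·ft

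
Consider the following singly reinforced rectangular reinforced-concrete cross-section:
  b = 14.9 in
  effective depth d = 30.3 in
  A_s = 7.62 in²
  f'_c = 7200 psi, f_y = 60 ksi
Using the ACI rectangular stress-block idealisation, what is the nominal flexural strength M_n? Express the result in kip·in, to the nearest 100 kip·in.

M_n ≈ 12700 kip·in

T = A_s f_y = 7.62 × 60 = 457.2 kips.
a = T/(0.85 f'_c b) = 457.2/(0.85 × 7.2 × 14.9) = 5.014 in.
M_n = T(d − a/2) = 457.2 × (30.3 − 2.507) = 12707.0 kip·in.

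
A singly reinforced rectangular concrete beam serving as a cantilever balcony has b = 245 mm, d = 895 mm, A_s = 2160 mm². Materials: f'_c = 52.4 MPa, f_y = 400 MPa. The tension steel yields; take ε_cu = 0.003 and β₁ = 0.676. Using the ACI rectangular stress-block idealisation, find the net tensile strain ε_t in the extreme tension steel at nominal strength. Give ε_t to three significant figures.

a = A_s f_y/(0.85 f'_c b) = 79.18 mm.
β₁ = 0.676, so c = a/β₁ = 79.18/0.676 = 117.13 mm.
From the linear strain diagram with ε_cu = 0.003: ε_t = 0.003 (d − c)/c = 0.003 × (895 − 117.13)/117.13 = 0.0199.
Since ε_t ≥ 0.005, the section is tension-controlled.

ε_t ≈ 0.0199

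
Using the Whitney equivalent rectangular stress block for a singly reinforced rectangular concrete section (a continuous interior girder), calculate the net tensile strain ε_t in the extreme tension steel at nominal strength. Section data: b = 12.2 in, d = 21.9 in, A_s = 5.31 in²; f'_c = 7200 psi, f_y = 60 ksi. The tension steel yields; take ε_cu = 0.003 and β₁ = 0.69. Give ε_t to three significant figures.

a = A_s f_y/(0.85 f'_c b) = 4.267 in.
β₁ = 0.69, so c = a/β₁ = 4.267/0.69 = 6.184 in.
From the linear strain diagram with ε_cu = 0.003: ε_t = 0.003 (d − c)/c = 0.003 × (21.9 − 6.184)/6.184 = 0.00762.
Since ε_t ≥ 0.005, the section is tension-controlled.

ε_t ≈ 0.00762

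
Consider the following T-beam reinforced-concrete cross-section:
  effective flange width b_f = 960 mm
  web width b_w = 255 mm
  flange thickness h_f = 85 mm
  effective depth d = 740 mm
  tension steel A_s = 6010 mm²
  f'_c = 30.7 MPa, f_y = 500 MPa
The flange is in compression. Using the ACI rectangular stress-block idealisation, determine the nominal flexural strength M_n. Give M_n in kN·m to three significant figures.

Tension: T = A_s f_y = 6010 × 500 = 3005000 N.
Try a within the flange: a = T/(0.85 f'_c b_f) = 3005000/(0.85 × 30.7 × 960) = 119.95 mm.
a = 119.95 > h_f = 85 mm: the block extends into the web. Split into flange-overhang and web parts.
C_f = 0.85 f'_c (b_f − b_w) h_f = 0.85 × 30.7 × (960 − 255) × 85 = 1563743 N.
Remaining web compression depth: a_w = (T − C_f)/(0.85 f'_c b_w) = (3005000 − 1563743)/(0.85 × 30.7 × 255) = 216.59 mm.
M_n = C_f(d − h_f/2) + (T − C_f)(d − a_w/2) = 1563743 × (740 − 42.5) + 1441257 × (740 − 108.295) = 1090.71 + 910.45 = 2001.16 × 10⁶ N·mm.
M_n = 2001.16 kN·m.

M_n ≈ 2000 kN·m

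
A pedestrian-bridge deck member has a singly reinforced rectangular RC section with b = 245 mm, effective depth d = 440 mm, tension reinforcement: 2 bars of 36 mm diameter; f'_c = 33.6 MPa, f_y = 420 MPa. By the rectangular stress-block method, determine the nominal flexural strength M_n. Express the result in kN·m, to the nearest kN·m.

M_n ≈ 324 kN·m

A_s = 2 × 1018 = 2036 mm².
T = A_s f_y = 2036 × 420 = 855120 N = 855.12 kN.
From C = T: a = T/(0.85 f'_c b) = 855120/(0.85 × 33.6 × 245) = 122.21 mm.
M_n = T(d − a/2) = 855.12 kN × (440 − 61.105) mm = 324.00 kN·m.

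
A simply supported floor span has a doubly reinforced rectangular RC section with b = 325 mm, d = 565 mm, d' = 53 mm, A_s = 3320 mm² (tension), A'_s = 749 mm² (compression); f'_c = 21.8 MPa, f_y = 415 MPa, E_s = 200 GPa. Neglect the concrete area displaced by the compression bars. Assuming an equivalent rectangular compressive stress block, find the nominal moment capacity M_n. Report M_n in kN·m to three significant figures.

Assume both tension and compression steel yield.
Net tension couple steel: A_s − A'_s = 2571 mm².
a = (A_s − A'_s) f_y / (0.85 f'_c b) = 1066965/(0.85 × 21.8 × 325) = 177.17 mm.
c = a/β₁ = 177.17/0.85 = 208.44 mm; ε'_s = 0.003(c − d')/c = 0.0022 ≥ f_y/E_s = 0.0021, so compression steel does yield.
M_n = (A_s − A'_s) f_y (d − a/2) + A'_s f_y (d − d') = [1066965 × (565 − 88.585) + 310835 × (565 − 53)] × 10⁻⁶ = 508.32 + 159.15 = 667.47 kN·m.

M_n ≈ 667 kN·m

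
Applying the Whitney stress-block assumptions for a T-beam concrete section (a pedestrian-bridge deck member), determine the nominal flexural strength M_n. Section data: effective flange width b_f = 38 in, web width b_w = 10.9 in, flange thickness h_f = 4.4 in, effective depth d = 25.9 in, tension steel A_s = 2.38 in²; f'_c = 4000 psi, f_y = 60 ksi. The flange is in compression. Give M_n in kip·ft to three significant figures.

Tension: T = A_s f_y = 2.38 × 60 = 142.8 kips.
Try a within the flange: a = T/(0.85 f'_c b_f) = 142.8/(0.85 × 4 × 38) = 1.105 in.
Since a = 1.105 ≤ h_f = 4.4 in, the stress block lies entirely in the flange; analyse as a rectangular beam of width b_f.
M_n = T(d − a/2) = 142.8 × (25.9 − 0.5525) = 3619.6 kip·in.
M_n = 3619.6/12 = 301.63 kip·ft.

M_n ≈ 302 kip·ft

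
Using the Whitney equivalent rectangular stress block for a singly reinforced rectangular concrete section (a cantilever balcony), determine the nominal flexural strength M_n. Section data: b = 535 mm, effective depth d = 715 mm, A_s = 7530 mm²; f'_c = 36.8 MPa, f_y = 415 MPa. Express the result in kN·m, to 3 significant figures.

T = A_s f_y = 7530 × 415 = 3124950 N = 3124.95 kN.
From C = T: a = T/(0.85 f'_c b) = 3124950/(0.85 × 36.8 × 535) = 186.73 mm.
M_n = T(d − a/2) = 3124.95 kN × (715 − 93.365) mm = 1942.58 kN·m.

M_n ≈ 1940 kN·m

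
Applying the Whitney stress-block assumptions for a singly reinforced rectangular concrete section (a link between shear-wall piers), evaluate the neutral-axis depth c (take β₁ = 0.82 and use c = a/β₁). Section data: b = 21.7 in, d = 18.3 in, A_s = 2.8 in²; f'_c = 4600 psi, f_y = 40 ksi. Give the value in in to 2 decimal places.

c ≈ 1.61 in

T = A_s f_y = 2.8 × 40 = 112 kips.
a = T/(0.85 f'_c b) = 112/(0.85 × 4.6 × 21.7) = 1.3200 in.
With β₁ = 0.82, c = a/β₁ = 1.3200/0.82 = 1.61 in.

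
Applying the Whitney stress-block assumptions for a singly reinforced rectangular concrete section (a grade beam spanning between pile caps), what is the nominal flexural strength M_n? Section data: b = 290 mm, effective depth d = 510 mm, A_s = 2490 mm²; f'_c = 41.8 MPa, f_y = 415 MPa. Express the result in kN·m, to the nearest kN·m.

T = A_s f_y = 2490 × 415 = 1033350 N = 1033.35 kN.
From C = T: a = T/(0.85 f'_c b) = 1033350/(0.85 × 41.8 × 290) = 100.29 mm.
M_n = T(d − a/2) = 1033.35 kN × (510 − 50.145) mm = 475.19 kN·m.

M_n ≈ 475 kN·m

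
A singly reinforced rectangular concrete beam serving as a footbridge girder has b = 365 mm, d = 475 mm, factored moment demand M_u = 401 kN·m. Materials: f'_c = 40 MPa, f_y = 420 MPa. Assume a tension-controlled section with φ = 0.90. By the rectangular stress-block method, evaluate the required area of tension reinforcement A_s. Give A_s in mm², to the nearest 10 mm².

M_n = M_u/φ = 401/0.90 = 445.556 kN·m.
With M_n = 0.85 f'_c a b (d − a/2), solve the quadratic for a:
a = d − √(d² − 2M_n/(0.85 f'_c b)) = 475 − √(475² − 2 × 445.556×10⁶/(0.85 × 40 × 365)) = 82.80 mm.
A_s = 0.85 f'_c a b / f_y = 0.85 × 40 × 82.80 × 365 / 420 = 2446.5 mm².

A_s ≈ 2450 mm²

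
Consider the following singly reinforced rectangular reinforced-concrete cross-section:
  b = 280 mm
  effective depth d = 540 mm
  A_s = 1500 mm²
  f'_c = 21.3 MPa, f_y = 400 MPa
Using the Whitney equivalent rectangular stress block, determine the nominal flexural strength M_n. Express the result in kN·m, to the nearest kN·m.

T = A_s f_y = 1500 × 400 = 600000 N = 600 kN.
From C = T: a = T/(0.85 f'_c b) = 600000/(0.85 × 21.3 × 280) = 118.36 mm.
M_n = T(d − a/2) = 600 kN × (540 − 59.18) mm = 288.49 kN·m.

M_n ≈ 288 kN·m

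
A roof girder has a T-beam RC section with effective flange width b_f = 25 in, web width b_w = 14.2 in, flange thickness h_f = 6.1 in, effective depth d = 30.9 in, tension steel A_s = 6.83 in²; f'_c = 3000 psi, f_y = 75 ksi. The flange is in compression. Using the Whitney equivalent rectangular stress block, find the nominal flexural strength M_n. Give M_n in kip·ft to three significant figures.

Tension: T = A_s f_y = 6.83 × 75 = 512.25 kips.
Try a within the flange: a = T/(0.85 f'_c b_f) = 512.25/(0.85 × 3 × 25) = 8.035 in.
a = 8.035 > h_f = 6.1 in: the block extends into the web. Split into flange-overhang and web parts.
C_f = 0.85 f'_c (b_f − b_w) h_f = 0.85 × 3 × (25 − 14.2) × 6.1 = 168.0 kips.
Remaining web compression depth: a_w = (T − C_f)/(0.85 f'_c b_w) = (512.25 − 168.0)/(0.85 × 3 × 14.2) = 9.507 in.
M_n = C_f(d − h_f/2) + (T − C_f)(d − a_w/2) = 168.0 × (30.9 − 3.05) + 344.25 × (30.9 − 4.7535) = 4678.8 + 9000.9 = 13679.7 kip·in.
M_n = 13679.7/12 = 1139.98 kip·ft.

M_n ≈ 1140 kip·ft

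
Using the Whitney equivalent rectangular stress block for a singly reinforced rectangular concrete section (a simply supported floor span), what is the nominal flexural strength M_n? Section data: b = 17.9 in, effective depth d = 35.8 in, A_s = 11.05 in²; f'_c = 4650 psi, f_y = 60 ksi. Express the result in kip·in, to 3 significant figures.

M_n ≈ 20600 kip·in

T = A_s f_y = 11.05 × 60 = 663 kips.
a = T/(0.85 f'_c b) = 663/(0.85 × 4.65 × 17.9) = 9.371 in.
M_n = T(d − a/2) = 663 × (35.8 − 4.6855) = 20628.9 kip·in.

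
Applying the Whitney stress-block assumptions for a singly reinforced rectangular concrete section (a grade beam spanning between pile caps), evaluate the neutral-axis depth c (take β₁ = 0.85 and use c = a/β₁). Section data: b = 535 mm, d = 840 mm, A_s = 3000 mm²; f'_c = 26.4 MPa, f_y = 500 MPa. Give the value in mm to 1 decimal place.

T = A_s f_y = 3000 × 500 = 1500000 N = 1500 kN.
Setting C = 0.85 f'_c a b equal to T: a = 1500000/(0.85 × 26.4 × 535) = 124.944 mm.
With β₁ = 0.85, c = a/β₁ = 124.944/0.85 = 147.0 mm.

c ≈ 147.0 mm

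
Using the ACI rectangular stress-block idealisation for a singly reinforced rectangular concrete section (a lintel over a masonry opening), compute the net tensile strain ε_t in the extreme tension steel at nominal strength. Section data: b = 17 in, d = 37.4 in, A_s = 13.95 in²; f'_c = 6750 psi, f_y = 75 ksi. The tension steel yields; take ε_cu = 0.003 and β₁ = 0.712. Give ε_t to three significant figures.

ε_t ≈ 0.00445

a = A_s f_y/(0.85 f'_c b) = 10.727 in.
β₁ = 0.712, so c = a/β₁ = 10.727/0.712 = 15.066 in.
From the linear strain diagram with ε_cu = 0.003: ε_t = 0.003 (d − c)/c = 0.003 × (37.4 − 15.066)/15.066 = 0.00445.
ε_t is between 0.004 and 0.005 — transition zone.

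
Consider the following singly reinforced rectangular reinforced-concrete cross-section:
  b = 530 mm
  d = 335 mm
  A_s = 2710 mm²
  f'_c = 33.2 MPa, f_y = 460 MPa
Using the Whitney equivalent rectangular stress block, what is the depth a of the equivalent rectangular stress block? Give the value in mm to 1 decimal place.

T = A_s f_y = 2710 × 460 = 1246600 N = 1246.6 kN.
Setting C = 0.85 f'_c a b equal to T: a = 1246600/(0.85 × 33.2 × 530) = 83.3 mm.

a ≈ 83.3 mm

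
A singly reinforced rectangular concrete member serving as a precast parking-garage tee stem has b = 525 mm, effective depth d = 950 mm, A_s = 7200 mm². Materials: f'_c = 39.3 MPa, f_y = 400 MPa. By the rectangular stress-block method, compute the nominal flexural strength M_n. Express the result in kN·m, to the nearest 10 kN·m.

M_n ≈ 2500 kN·m

T = A_s f_y = 7200 × 400 = 2880000 N = 2880 kN.
From C = T: a = T/(0.85 f'_c b) = 2880000/(0.85 × 39.3 × 525) = 164.22 mm.
M_n = T(d − a/2) = 2880 kN × (950 − 82.11) mm = 2499.52 kN·m.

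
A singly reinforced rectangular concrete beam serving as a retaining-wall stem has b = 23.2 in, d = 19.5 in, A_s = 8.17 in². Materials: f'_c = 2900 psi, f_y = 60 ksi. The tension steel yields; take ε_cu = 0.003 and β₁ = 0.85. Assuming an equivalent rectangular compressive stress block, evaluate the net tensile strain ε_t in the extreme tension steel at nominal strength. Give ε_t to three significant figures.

ε_t ≈ 0.00280

a = A_s f_y/(0.85 f'_c b) = 8.572 in.
β₁ = 0.85, so c = a/β₁ = 8.572/0.85 = 10.085 in.
From the linear strain diagram with ε_cu = 0.003: ε_t = 0.003 (d − c)/c = 0.003 × (19.5 − 10.085)/10.085 = 0.00280.
ε_t < 0.004 — the section is over-reinforced for flexure under ACI limits.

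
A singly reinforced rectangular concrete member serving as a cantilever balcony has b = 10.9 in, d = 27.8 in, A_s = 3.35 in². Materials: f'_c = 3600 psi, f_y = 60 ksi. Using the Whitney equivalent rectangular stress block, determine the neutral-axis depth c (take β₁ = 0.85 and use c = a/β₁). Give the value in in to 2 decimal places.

c ≈ 7.09 in

T = A_s f_y = 3.35 × 60 = 201 kips.
a = T/(0.85 f'_c b) = 201/(0.85 × 3.6 × 10.9) = 6.0263 in.
With β₁ = 0.85, c = a/β₁ = 6.0263/0.85 = 7.09 in.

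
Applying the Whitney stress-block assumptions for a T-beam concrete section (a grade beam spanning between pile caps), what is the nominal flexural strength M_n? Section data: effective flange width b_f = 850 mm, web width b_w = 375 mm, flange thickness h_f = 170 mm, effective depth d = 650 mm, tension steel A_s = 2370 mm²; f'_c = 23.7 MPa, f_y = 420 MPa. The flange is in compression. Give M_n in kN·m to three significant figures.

M_n ≈ 618 kN·m

Tension: T = A_s f_y = 2370 × 420 = 995400 N.
Try a within the flange: a = T/(0.85 f'_c b_f) = 995400/(0.85 × 23.7 × 850) = 58.13 mm.
Since a = 58.13 ≤ h_f = 170 mm, the stress block lies entirely in the flange; analyse as a rectangular beam of width b_f.
M_n = T(d − a/2) = 995400 × (650 − 29.065) = 618.08 × 10⁶ N·mm.
M_n = 618.08 kN·m.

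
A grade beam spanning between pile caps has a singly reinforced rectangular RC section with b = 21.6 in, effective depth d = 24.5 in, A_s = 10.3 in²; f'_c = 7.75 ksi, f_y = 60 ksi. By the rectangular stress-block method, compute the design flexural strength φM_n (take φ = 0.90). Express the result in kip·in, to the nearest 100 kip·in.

φM_n ≈ 12400 kip·in

T = A_s f_y = 10.3 × 60 = 618 kips.
a = T/(0.85 f'_c b) = 618/(0.85 × 7.75 × 21.6) = 4.343 in.
M_n = T(d − a/2) = 618 × (24.5 − 2.1715) = 13799.0 kip·in.
φM_n = 0.90 × 13799.0 = 12419.1 kip·in.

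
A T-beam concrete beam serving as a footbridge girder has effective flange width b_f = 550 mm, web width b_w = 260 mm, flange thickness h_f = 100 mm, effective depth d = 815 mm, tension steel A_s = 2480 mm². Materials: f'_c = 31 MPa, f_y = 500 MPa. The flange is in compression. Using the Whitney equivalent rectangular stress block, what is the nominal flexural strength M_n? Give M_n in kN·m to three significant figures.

M_n ≈ 958 kN·m

Tension: T = A_s f_y = 2480 × 500 = 1240000 N.
Try a within the flange: a = T/(0.85 f'_c b_f) = 1240000/(0.85 × 31 × 550) = 85.56 mm.
Since a = 85.56 ≤ h_f = 100 mm, the stress block lies entirely in the flange; analyse as a rectangular beam of width b_f.
M_n = T(d − a/2) = 1240000 × (815 − 42.78) = 957.55 × 10⁶ N·mm.
M_n = 957.55 kN·m.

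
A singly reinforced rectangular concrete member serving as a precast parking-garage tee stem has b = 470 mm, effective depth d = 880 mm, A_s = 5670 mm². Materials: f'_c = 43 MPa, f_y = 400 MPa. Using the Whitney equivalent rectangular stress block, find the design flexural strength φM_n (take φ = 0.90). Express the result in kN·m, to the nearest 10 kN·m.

T = A_s f_y = 5670 × 400 = 2268000 N = 2268 kN.
From C = T: a = T/(0.85 f'_c b) = 2268000/(0.85 × 43 × 470) = 132.03 mm.
M_n = T(d − a/2) = 2268 kN × (880 − 66.015) mm = 1846.12 kN·m.
φM_n = 0.90 × 1846.12 = 1661.51 kN·m.

φM_n ≈ 1660 kN·m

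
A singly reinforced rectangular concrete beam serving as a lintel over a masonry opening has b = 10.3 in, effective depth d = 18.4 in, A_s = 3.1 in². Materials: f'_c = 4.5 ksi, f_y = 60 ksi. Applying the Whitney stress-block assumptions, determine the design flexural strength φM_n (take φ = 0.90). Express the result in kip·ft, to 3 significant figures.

T = A_s f_y = 3.1 × 60 = 186 kips.
a = T/(0.85 f'_c b) = 186/(0.85 × 4.5 × 10.3) = 4.721 in.
M_n = T(d − a/2) = 186 × (18.4 − 2.3605) = 2983.3 kip·in = 2983.3/12 = 248.61 kip·ft.
φM_n = 0.90 × 248.61 = 223.75 kip·ft.

φM_n ≈ 224 kip·ft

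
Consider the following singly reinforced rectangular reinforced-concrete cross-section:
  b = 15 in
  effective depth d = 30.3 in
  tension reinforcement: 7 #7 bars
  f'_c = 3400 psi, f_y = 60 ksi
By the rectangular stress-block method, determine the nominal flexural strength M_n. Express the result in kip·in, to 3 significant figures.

A_s = 7 × 0.6 = 4.2 in².
T = A_s f_y = 4.2 × 60 = 252 kips.
a = T/(0.85 f'_c b) = 252/(0.85 × 3.4 × 15) = 5.813 in.
M_n = T(d − a/2) = 252 × (30.3 − 2.9065) = 6903.2 kip·in.

M_n ≈ 6900 kip·in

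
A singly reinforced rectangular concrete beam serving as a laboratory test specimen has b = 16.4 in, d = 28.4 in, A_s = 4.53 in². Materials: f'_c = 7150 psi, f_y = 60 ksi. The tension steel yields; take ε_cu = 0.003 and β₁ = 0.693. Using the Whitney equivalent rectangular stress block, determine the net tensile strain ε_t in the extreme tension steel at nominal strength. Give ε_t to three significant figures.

ε_t ≈ 0.0187

a = A_s f_y/(0.85 f'_c b) = 2.727 in.
β₁ = 0.693, so c = a/β₁ = 2.727/0.693 = 3.935 in.
From the linear strain diagram with ε_cu = 0.003: ε_t = 0.003 (d − c)/c = 0.003 × (28.4 − 3.935)/3.935 = 0.0187.
Since ε_t ≥ 0.005, the section is tension-controlled.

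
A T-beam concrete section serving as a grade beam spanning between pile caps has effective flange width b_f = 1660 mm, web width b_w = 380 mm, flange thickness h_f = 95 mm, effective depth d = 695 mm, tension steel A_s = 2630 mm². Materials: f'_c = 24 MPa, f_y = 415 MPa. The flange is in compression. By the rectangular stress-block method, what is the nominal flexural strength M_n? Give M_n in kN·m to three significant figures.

M_n ≈ 741 kN·m

Tension: T = A_s f_y = 2630 × 415 = 1091450 N.
Try a within the flange: a = T/(0.85 f'_c b_f) = 1091450/(0.85 × 24 × 1660) = 32.23 mm.
Since a = 32.23 ≤ h_f = 95 mm, the stress block lies entirely in the flange; analyse as a rectangular beam of width b_f.
M_n = T(d − a/2) = 1091450 × (695 − 16.115) = 740.97 × 10⁶ N·mm.
M_n = 740.97 kN·m.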